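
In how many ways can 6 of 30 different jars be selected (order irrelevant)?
C(30,6) = 30!/(6!×24!) = 593775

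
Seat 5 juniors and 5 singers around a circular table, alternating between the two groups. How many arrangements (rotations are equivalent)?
Fix one of the juniors: (5-1)! ways for the remaining juniors, × 5! ways for the singers = 24 × 120 = 2880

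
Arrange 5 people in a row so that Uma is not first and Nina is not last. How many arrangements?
By inclusion-exclusion: 5! - 2×(5-1)! + (5-2)! = 120 - 48 + 6 = 78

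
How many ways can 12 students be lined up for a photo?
12! = 479001600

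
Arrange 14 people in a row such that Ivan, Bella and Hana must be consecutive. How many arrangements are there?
Treat the 3 as one block: (14-3+1)! × 3! = 479001600 × 6 = 2874009600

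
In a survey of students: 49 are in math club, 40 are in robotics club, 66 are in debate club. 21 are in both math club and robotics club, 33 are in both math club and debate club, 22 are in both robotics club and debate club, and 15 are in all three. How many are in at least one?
|A∪B∪C| = 49+40+66-21-33-22+15 = 94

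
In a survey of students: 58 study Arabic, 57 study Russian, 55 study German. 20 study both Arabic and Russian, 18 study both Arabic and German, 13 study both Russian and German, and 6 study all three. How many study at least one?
|A∪B∪C| = 58+57+55-20-18-13+6 = 125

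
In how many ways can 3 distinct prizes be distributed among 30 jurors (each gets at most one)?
P(30,3) = 30!/(30-3)! = 24360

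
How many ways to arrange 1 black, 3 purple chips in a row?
4! / (1! × 3!) = 4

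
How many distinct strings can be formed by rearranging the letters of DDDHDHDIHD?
10! / (6! × 3! × 1!) = 840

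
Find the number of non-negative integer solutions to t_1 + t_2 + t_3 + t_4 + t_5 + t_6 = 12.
C(12+6-1, 6-1) = C(17, 5) = 6188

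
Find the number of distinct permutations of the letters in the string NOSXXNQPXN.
10! / (3! × 1! × 1! × 1! × 3! × 1!) = 100800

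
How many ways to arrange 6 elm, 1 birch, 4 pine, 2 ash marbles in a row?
13! / (6! × 1! × 4! × 2!) = 180180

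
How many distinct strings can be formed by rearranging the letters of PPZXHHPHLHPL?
12! / (1! × 1! × 2! × 4! × 4!) = 415800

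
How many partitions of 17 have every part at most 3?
Let r_j(i) = number of partitions of i into parts ≤ j, for i = 0..17. r_1(i) = 1 for all i; r_j(i) = r_{j-1}(i) + r_j(i-j). Rows j = 2..3: ≤2: 1 1 2 2 3 3 4 4 5 5 6 6 7 7 8 8 9 9; ≤3: 1 1 2 3 4 5 7 8 10 12 14 16 19 21 24 27 30 33. r_3(17) = 33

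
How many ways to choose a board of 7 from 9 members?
C(9,7) = 9!/(7!×2!) = 36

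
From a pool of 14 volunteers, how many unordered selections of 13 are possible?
C(14,13) = 14!/(13!×1!) = 14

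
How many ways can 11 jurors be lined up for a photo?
11! = 39916800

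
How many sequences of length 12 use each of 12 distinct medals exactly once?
12! = 479001600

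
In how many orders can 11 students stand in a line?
11! = 39916800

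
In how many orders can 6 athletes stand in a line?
6! = 720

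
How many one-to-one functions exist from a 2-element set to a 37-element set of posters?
P(37,2) = 37!/(37-2)! = 1332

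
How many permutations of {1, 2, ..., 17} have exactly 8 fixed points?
Choose the 8 fixed points C(17,8) = 24310, derange the rest: !9 = Σ_{j=0}^{9} (-1)^j·9!/j! = 362880 - 362880 + 181440 - 60480 + 15120 - 3024 + 504 - 72 + 9 - 1 = 133496. Product = 24310 × 133496 = 3245287760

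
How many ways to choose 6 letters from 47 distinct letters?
C(47,6) = 47!/(6!×41!) = 10737573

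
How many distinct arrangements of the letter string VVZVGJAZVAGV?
12! / (2! × 2! × 1! × 2! × 5!) = 498960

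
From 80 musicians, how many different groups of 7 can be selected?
C(80,7) = 80!/(7!×73!) = 3176716400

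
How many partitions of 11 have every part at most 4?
Let r_j(i) = number of partitions of i into parts ≤ j, for i = 0..11. r_1(i) = 1 for all i; r_j(i) = r_{j-1}(i) + r_j(i-j). Rows j = 2..4: ≤2: 1 1 2 2 3 3 4 4 5 5 6 6; ≤3: 1 1 2 3 4 5 7 8 10 12 14 16; ≤4: 1 1 2 3 5 6 9 11 15 18 23 27. r_4(11) = 27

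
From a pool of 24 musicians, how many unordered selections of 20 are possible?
C(24,20) = 24!/(20!×4!) = 10626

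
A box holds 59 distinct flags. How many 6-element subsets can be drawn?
C(59,6) = 59!/(6!×53!) = 45057474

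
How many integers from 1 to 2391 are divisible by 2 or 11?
⌊2391/2⌋ + ⌊2391/11⌋ - ⌊2391/22⌋ = 1195 + 217 - 108 = 1304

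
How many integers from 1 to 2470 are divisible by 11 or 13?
⌊2470/11⌋ + ⌊2470/13⌋ - ⌊2470/143⌋ = 224 + 190 - 17 = 397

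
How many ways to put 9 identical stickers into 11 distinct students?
C(9+11-1, 11-1) = C(19, 10) = 92378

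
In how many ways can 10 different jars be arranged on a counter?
10! = 3628800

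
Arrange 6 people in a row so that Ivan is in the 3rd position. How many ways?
Fix one position: (6-1)! = 120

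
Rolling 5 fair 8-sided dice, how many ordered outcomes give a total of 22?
Coefficient of x^22 in (x + x² + ... + x^8)^5. By inclusion-exclusion on dice exceeding 8: Σ_j (-1)^j C(5,j)·C(22-1-8j, 4) = C(5,0)·C(21,4) - C(5,1)·C(13,4) + C(5,2)·C(5,4) = 1·5985 - 5·715 + 10·5 = 2460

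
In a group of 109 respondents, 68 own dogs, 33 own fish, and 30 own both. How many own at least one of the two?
|A∪B| = |A| + |B| - |A∩B| = 68 + 33 - 30 = 71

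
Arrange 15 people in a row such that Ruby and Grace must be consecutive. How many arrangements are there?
Treat the 2 as one block: (15-2+1)! × 2! = 87178291200 × 2 = 174356582400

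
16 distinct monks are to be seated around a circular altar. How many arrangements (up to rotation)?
Circular: fix one position, arrange the rest. (16-1)! = 1307674368000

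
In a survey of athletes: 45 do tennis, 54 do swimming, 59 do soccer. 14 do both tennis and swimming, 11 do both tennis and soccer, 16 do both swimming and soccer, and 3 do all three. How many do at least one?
|A∪B∪C| = 45+54+59-14-11-16+3 = 120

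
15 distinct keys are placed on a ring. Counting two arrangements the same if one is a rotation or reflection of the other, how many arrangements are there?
(15-1)!/2 = 87178291200/2 = 43589145600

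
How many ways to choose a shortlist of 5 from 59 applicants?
C(59,5) = 59!/(5!×54!) = 5006386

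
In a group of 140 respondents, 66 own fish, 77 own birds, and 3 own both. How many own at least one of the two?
|A∪B| = |A| + |B| - |A∩B| = 66 + 77 - 3 = 140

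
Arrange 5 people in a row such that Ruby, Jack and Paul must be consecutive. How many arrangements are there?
Treat the 3 as one block: (5-3+1)! × 3! = 6 × 6 = 36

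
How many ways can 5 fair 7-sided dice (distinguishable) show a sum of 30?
Coefficient of x^30 in (x + x² + ... + x^7)^5. By inclusion-exclusion on dice exceeding 7: Σ_j (-1)^j C(5,j)·C(30-1-7j, 4) = C(5,0)·C(29,4) - C(5,1)·C(22,4) + C(5,2)·C(15,4) - C(5,3)·C(8,4) = 1·23751 - 5·7315 + 10·1365 - 10·70 = 126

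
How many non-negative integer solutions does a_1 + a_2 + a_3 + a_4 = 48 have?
C(48+4-1, 4-1) = C(51, 3) = 20825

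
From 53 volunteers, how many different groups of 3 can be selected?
C(53,3) = 53!/(3!×50!) = 23426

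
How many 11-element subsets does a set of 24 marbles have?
C(24,11) = 24!/(11!×13!) = 2496144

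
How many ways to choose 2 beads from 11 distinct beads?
C(11,2) = 11!/(2!×9!) = 55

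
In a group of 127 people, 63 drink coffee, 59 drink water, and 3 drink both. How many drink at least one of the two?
|A∪B| = |A| + |B| - |A∩B| = 63 + 59 - 3 = 119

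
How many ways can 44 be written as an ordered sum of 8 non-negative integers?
C(44+8-1, 8-1) = C(51, 7) = 115775100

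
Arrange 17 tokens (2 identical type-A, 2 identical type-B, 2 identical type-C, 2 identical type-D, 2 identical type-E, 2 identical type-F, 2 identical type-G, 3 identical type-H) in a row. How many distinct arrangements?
17! / (2! × 2! × 2! × 2! × 2! × 2! × 2! × 3!) = 463134672000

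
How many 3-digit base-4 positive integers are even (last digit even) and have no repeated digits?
Last∈{0,2}. Last=0: 6. Last nonzero: 1×2×P(2,1) = 4. Total = 10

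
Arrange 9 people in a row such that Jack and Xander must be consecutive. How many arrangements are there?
Treat the 2 as one block: (9-2+1)! × 2! = 40320 × 2 = 80640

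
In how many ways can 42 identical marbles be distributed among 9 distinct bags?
C(42+9-1, 9-1) = C(50, 8) = 536878650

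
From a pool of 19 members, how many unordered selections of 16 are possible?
C(19,16) = 19!/(16!×3!) = 969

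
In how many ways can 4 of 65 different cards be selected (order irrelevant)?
C(65,4) = 65!/(4!×61!) = 677040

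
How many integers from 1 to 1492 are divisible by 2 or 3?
⌊1492/2⌋ + ⌊1492/3⌋ - ⌊1492/6⌋ = 746 + 497 - 248 = 995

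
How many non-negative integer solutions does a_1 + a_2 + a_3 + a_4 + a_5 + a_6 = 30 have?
C(30+6-1, 6-1) = C(35, 5) = 324632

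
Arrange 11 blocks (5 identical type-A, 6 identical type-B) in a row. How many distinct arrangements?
11! / (5! × 6!) = 462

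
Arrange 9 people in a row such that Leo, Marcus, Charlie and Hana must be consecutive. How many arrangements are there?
Treat the 4 as one block: (9-4+1)! × 4! = 720 × 24 = 17280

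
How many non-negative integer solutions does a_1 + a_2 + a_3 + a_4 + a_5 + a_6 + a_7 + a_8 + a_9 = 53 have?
C(53+9-1, 9-1) = C(61, 8) = 2944827765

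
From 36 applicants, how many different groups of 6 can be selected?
C(36,6) = 36!/(6!×30!) = 1947792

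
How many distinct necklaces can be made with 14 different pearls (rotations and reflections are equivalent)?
(14-1)!/2 = 6227020800/2 = 3113510400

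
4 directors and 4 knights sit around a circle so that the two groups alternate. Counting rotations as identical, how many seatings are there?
Fix one of the directors: (4-1)! ways for the remaining directors, × 4! ways for the knights = 6 × 24 = 144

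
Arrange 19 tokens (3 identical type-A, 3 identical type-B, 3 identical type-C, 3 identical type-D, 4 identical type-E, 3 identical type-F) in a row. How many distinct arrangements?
19! / (3! × 3! × 3! × 3! × 4! × 3!) = 651819168000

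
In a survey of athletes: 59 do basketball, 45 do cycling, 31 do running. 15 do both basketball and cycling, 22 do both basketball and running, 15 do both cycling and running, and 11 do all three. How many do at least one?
|A∪B∪C| = 59+45+31-15-22-15+11 = 94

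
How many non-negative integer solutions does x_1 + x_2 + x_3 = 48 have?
C(48+3-1, 3-1) = C(50, 2) = 1225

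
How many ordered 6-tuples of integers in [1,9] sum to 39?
Coefficient of x^39 in (x + x² + ... + x^9)^6. By inclusion-exclusion on dice exceeding 9: Σ_j (-1)^j C(6,j)·C(39-1-9j, 5) = C(6,0)·C(38,5) - C(6,1)·C(29,5) + C(6,2)·C(20,5) - C(6,3)·C(11,5) = 1·501942 - 6·118755 + 15·15504 - 20·462 = 12732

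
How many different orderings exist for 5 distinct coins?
5! = 120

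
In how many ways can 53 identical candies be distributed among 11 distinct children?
C(53+11-1, 11-1) = C(63, 10) = 127805525001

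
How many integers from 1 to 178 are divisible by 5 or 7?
⌊178/5⌋ + ⌊178/7⌋ - ⌊178/35⌋ = 35 + 25 - 5 = 55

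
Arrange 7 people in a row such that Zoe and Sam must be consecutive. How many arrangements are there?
Treat the 2 as one block: (7-2+1)! × 2! = 720 × 2 = 1440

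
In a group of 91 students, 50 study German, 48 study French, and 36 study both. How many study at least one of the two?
|A∪B| = |A| + |B| - |A∩B| = 50 + 48 - 36 = 62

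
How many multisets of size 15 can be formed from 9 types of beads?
C(15+9-1, 9-1) = C(23, 8) = 490314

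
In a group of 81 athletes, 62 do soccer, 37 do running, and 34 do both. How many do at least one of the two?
|A∪B| = |A| + |B| - |A∩B| = 62 + 37 - 34 = 65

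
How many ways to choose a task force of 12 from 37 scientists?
C(37,12) = 37!/(12!×25!) = 1852482996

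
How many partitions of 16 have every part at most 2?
Let r_j(i) = number of partitions of i into parts ≤ j, for i = 0..16. r_1(i) = 1 for all i; r_j(i) = r_{j-1}(i) + r_j(i-j). Rows j = 2..2: ≤2: 1 1 2 2 3 3 4 4 5 5 6 6 7 7 8 8 9. r_2(16) = 9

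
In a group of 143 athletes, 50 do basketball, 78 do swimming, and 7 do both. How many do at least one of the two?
|A∪B| = |A| + |B| - |A∩B| = 50 + 78 - 7 = 121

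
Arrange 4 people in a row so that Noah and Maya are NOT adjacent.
Total - adjacent = 4! - (4-1)!×2 = 24 - 12 = 12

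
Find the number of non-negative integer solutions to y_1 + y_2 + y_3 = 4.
C(4+3-1, 3-1) = C(6, 2) = 15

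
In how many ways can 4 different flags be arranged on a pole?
4! = 24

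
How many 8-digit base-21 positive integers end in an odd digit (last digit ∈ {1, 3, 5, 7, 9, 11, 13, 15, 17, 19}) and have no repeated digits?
Last∈{1,3,5,7,9,11,13,15,17,19}. Last=0: 0. Last nonzero: 10×19×P(19,6) = 3711657600. Total = 3711657600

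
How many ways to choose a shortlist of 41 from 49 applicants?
C(49,41) = 49!/(41!×8!) = 450978066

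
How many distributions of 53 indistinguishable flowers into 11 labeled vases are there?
C(53+11-1, 11-1) = C(63, 10) = 127805525001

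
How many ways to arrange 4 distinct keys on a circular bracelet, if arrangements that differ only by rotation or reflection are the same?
(4-1)!/2 = 6/2 = 3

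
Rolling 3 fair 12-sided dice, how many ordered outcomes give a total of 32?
Coefficient of x^32 in (x + x² + ... + x^12)^3. By inclusion-exclusion on dice exceeding 12: Σ_j (-1)^j C(3,j)·C(32-1-12j, 2) = C(3,0)·C(31,2) - C(3,1)·C(19,2) + C(3,2)·C(7,2) = 1·465 - 3·171 + 3·21 = 15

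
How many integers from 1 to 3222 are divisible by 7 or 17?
⌊3222/7⌋ + ⌊3222/17⌋ - ⌊3222/119⌋ = 460 + 189 - 27 = 622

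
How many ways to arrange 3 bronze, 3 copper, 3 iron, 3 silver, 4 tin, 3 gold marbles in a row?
19! / (3! × 3! × 3! × 3! × 4! × 3!) = 651819168000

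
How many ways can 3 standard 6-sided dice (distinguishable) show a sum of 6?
Coefficient of x^6 in (x + x² + ... + x^6)^3. By inclusion-exclusion on dice exceeding 6: Σ_j (-1)^j C(3,j)·C(6-1-6j, 2) = C(3,0)·C(5,2) = 1·10 = 10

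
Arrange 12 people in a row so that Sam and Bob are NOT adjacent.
Total - adjacent = 12! - (12-1)!×2 = 479001600 - 79833600 = 399168000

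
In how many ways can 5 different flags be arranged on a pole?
5! = 120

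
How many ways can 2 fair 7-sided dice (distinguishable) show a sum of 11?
Coefficient of x^11 in (x + x² + ... + x^7)^2. By inclusion-exclusion on dice exceeding 7: Σ_j (-1)^j C(2,j)·C(11-1-7j, 1) = C(2,0)·C(10,1) - C(2,1)·C(3,1) = 1·10 - 2·3 = 4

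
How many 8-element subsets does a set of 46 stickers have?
C(46,8) = 46!/(8!×38!) = 260932815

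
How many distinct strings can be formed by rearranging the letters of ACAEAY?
6! / (1! × 3! × 1! × 1!) = 120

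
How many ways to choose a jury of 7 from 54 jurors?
C(54,7) = 54!/(7!×47!) = 177100560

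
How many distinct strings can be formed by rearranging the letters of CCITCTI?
7! / (2! × 2! × 3!) = 210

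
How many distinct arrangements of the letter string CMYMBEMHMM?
10! / (1! × 1! × 1! × 5! × 1! × 1!) = 30240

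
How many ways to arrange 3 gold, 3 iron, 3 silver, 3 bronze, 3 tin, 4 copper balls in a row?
19! / (3! × 3! × 3! × 3! × 3! × 4!) = 651819168000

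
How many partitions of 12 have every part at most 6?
Let r_j(i) = number of partitions of i into parts ≤ j, for i = 0..12. r_1(i) = 1 for all i; r_j(i) = r_{j-1}(i) + r_j(i-j). Rows j = 2..6: ≤2: 1 1 2 2 3 3 4 4 5 5 6 6 7; ≤3: 1 1 2 3 4 5 7 8 10 12 14 16 19; ≤4: 1 1 2 3 5 6 9 11 15 18 23 27 34; ≤5: 1 1 2 3 5 7 10 13 18 23 30 37 47; ≤6: 1 1 2 3 5 7 11 14 20 26 35 44 58. r_6(12) = 58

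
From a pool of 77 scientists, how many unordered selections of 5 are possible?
C(77,5) = 77!/(5!×72!) = 19757815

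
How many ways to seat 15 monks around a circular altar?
Circular: fix one position, arrange the rest. (15-1)! = 87178291200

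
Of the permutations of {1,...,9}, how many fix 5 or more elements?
Exactly j fixed points: C(9,j)·!(9-j); sum over j ≥ 5 (derangement numbers via !m = (m-1)·(!(m-1) + !(m-2)): !0..!4 = 1, 0, 1, 2, 9). Σ_{j=5}^{9} C(9,j)·!(9-j) = C(9,5)·!4 + C(9,6)·!3 + C(9,7)·!2 + C(9,8)·!1 + C(9,9)·!0 = 126·9 + 84·2 + 36·1 + 9·0 + 1·1 = 1339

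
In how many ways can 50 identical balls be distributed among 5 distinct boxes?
C(50+5-1, 5-1) = C(54, 4) = 316251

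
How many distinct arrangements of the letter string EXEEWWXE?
8! / (2! × 2! × 4!) = 420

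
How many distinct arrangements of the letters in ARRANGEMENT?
11! / (2! × 2! × 2! × 1! × 2! × 1! × 1!) = 2494800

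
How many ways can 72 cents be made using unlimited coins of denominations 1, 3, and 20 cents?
Coefficient of x^72 in 1/(1-x^1) · 1/(1-x^3) · 1/(1-x^20). Case on j = number of 20-cent coins (j = 0..3); remainder r = 72 - 20j is made from {1,3} in ⌊r/3⌋+1 ways. r = 72, 52, 32, 12 → 25 + 18 + 11 + 5 = 59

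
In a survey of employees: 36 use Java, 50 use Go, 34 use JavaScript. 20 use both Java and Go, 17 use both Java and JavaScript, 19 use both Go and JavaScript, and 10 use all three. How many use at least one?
|A∪B∪C| = 36+50+34-20-17-19+10 = 74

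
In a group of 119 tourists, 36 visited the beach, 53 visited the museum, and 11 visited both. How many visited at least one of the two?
|A∪B| = |A| + |B| - |A∩B| = 36 + 53 - 11 = 78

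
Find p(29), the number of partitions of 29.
Pentagonal recurrence p(n) = p(n-1) + p(n-2) - p(n-5) - p(n-7) + p(n-12) + p(n-15) - ... gives p(0..28) = 1, 1, 2, 3, 5, 7, 11, 15, 22, 30, 42, 56, 77, 101, 135, 176, 231, 297, 385, 490, 627, 792, 1002, 1255, 1575, 1958, 2436, 3010, 3718. p(29) = p(28) + p(27) - p(24) - p(22) + p(17) + p(14) - p(7) - p(3) = 3718 + 3010 - 1575 - 1002 + 297 + 135 - 15 - 3 = 4565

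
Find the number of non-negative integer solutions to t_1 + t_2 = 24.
C(24+2-1, 2-1) = C(25, 1) = 25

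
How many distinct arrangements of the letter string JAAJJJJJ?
8! / (6! × 2!) = 28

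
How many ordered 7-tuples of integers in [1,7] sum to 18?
Coefficient of x^18 in (x + x² + ... + x^7)^7. By inclusion-exclusion on dice exceeding 7: Σ_j (-1)^j C(7,j)·C(18-1-7j, 6) = C(7,0)·C(17,6) - C(7,1)·C(10,6) = 1·12376 - 7·210 = 10906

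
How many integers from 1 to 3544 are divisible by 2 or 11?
⌊3544/2⌋ + ⌊3544/11⌋ - ⌊3544/22⌋ = 1772 + 322 - 161 = 1933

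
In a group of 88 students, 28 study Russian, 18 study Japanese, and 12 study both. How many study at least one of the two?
|A∪B| = |A| + |B| - |A∩B| = 28 + 18 - 12 = 34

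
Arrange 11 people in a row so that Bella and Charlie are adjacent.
Treat as block: (11-1)! × 2! = 3628800 × 2 = 7257600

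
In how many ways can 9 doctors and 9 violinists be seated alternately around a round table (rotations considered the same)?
Fix one of the doctors: (9-1)! ways for the remaining doctors, × 9! ways for the violinists = 40320 × 362880 = 14631321600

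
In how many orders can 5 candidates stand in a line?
5! = 120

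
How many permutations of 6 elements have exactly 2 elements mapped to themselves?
Choose the 2 fixed points C(6,2) = 15, derange the rest: !4 = Σ_{j=0}^{4} (-1)^j·4!/j! = 24 - 24 + 12 - 4 + 1 = 9. Product = 15 × 9 = 135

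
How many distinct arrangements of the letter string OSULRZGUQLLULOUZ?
16! / (1! × 4! × 2! × 1! × 1! × 2! × 4! × 1!) = 9081072000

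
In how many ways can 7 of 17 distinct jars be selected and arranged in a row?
P(17,7) = 17!/(17-7)! = 98017920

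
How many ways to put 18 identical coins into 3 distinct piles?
C(18+3-1, 3-1) = C(20, 2) = 190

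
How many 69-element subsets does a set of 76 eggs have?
C(76,69) = 76!/(69!×7!) = 2186189400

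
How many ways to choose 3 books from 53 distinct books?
C(53,3) = 53!/(3!×50!) = 23426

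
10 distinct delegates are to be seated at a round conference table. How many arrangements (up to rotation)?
Circular: fix one position, arrange the rest. (10-1)! = 362880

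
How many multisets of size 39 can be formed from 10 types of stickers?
C(39+10-1, 10-1) = C(48, 9) = 1677106640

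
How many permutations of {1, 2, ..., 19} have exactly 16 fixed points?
Choose the 16 fixed points C(19,16) = 969, derange the rest: !3 = Σ_{j=0}^{3} (-1)^j·3!/j! = 6 - 6 + 3 - 1 = 2. Product = 969 × 2 = 1938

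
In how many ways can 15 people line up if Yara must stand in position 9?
Fix one position: (15-1)! = 87178291200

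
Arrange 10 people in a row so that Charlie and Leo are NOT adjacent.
Total - adjacent = 10! - (10-1)!×2 = 3628800 - 725760 = 2903040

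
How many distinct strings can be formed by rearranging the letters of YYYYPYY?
7! / (6! × 1!) = 7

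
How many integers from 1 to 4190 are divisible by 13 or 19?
⌊4190/13⌋ + ⌊4190/19⌋ - ⌊4190/247⌋ = 322 + 220 - 16 = 526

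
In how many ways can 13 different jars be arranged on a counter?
13! = 6227020800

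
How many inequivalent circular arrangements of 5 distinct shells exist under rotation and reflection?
(5-1)!/2 = 24/2 = 12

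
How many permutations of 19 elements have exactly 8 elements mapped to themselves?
Choose the 8 fixed points C(19,8) = 75582, derange the rest: !11 = Σ_{j=0}^{11} (-1)^j·11!/j! = 39916800 - 39916800 + 19958400 - 6652800 + 1663200 - 332640 + 55440 - 7920 + 990 - 110 + 11 - 1 = 14684570. Product = 75582 × 14684570 = 1109889169740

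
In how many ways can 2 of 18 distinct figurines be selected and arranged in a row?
P(18,2) = 18!/(18-2)! = 306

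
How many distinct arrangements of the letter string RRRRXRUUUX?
10! / (2! × 5! × 3!) = 2520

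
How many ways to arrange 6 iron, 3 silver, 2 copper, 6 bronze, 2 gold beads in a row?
19! / (6! × 3! × 2! × 6! × 2!) = 9777287520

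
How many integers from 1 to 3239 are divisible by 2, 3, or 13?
⌊3239/2⌋+⌊3239/3⌋+⌊3239/13⌋ - ⌊3239/6⌋-⌊3239/26⌋-⌊3239/39⌋ + ⌊3239/78⌋ = 1619+1079+249 - 539-124-83 + 41 = 2242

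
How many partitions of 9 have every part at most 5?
Let r_j(i) = number of partitions of i into parts ≤ j, for i = 0..9. r_1(i) = 1 for all i; r_j(i) = r_{j-1}(i) + r_j(i-j). Rows j = 2..5: ≤2: 1 1 2 2 3 3 4 4 5 5; ≤3: 1 1 2 3 4 5 7 8 10 12; ≤4: 1 1 2 3 5 6 9 11 15 18; ≤5: 1 1 2 3 5 7 10 13 18 23. r_5(9) = 23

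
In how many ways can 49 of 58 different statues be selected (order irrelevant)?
C(58,49) = 58!/(49!×9!) = 10648873950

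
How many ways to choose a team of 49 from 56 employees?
C(56,49) = 56!/(49!×7!) = 231917400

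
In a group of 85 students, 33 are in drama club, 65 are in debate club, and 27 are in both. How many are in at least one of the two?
|A∪B| = |A| + |B| - |A∩B| = 33 + 65 - 27 = 71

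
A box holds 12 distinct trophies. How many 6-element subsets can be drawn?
C(12,6) = 12!/(6!×6!) = 924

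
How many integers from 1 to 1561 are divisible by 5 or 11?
⌊1561/5⌋ + ⌊1561/11⌋ - ⌊1561/55⌋ = 312 + 141 - 28 = 425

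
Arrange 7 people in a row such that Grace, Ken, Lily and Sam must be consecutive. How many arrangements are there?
Treat the 4 as one block: (7-4+1)! × 4! = 24 × 24 = 576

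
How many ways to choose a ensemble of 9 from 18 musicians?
C(18,9) = 18!/(9!×9!) = 48620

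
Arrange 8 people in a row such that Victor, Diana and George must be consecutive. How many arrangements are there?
Treat the 3 as one block: (8-3+1)! × 3! = 720 × 6 = 4320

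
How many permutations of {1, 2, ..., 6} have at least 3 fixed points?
Exactly j fixed points: C(6,j)·!(6-j); sum over j ≥ 3 (derangement numbers via !m = (m-1)·(!(m-1) + !(m-2)): !0..!3 = 1, 0, 1, 2). Σ_{j=3}^{6} C(6,j)·!(6-j) = C(6,3)·!3 + C(6,4)·!2 + C(6,5)·!1 + C(6,6)·!0 = 20·2 + 15·1 + 6·0 + 1·1 = 56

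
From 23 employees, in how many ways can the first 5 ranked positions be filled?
P(23,5) = 23!/(23-5)! = 4037880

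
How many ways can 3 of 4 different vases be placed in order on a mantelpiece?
P(4,3) = 4!/(4-3)! = 24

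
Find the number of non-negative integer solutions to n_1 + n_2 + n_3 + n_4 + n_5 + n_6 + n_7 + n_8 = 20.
C(20+8-1, 8-1) = C(27, 7) = 888030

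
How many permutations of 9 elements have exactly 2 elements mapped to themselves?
Choose the 2 fixed points C(9,2) = 36, derange the rest: !7 = Σ_{j=0}^{7} (-1)^j·7!/j! = 5040 - 5040 + 2520 - 840 + 210 - 42 + 7 - 1 = 1854. Product = 36 × 1854 = 66744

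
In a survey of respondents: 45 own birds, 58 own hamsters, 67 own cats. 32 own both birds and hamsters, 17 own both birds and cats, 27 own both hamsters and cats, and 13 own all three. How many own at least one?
|A∪B∪C| = 45+58+67-32-17-27+13 = 107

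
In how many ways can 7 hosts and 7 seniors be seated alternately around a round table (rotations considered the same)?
Fix one of the hosts: (7-1)! ways for the remaining hosts, × 7! ways for the seniors = 720 × 5040 = 3628800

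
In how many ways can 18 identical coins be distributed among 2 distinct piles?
C(18+2-1, 2-1) = C(19, 1) = 19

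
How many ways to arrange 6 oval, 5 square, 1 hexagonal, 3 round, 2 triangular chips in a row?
17! / (6! × 5! × 1! × 3! × 2!) = 343062720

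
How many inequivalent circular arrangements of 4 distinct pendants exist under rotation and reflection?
(4-1)!/2 = 6/2 = 3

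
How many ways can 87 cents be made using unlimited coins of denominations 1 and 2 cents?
Coefficient of x^87 in 1/(1-x^1) · 1/(1-x^2). Use j coins of 2 for j = 0..⌊87/2⌋ = 43, the rest in 1s: 43 + 1 = 44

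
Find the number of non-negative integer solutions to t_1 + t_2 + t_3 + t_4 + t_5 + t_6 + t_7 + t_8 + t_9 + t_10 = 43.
C(43+10-1, 10-1) = C(52, 9) = 3679075400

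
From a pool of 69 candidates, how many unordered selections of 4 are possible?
C(69,4) = 69!/(4!×65!) = 864501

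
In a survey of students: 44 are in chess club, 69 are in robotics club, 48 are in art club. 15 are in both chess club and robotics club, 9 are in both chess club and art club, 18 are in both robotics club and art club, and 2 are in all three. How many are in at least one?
|A∪B∪C| = 44+69+48-15-9-18+2 = 121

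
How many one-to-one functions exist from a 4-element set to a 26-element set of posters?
P(26,4) = 26!/(26-4)! = 358800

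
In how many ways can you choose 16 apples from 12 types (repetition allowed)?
C(16+12-1, 12-1) = C(27, 11) = 13037895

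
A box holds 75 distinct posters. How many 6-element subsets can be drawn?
C(75,6) = 75!/(6!×69!) = 201359550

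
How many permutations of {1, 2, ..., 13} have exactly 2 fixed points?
Choose the 2 fixed points C(13,2) = 78, derange the rest: !11 = Σ_{j=0}^{11} (-1)^j·11!/j! = 39916800 - 39916800 + 19958400 - 6652800 + 1663200 - 332640 + 55440 - 7920 + 990 - 110 + 11 - 1 = 14684570. Product = 78 × 14684570 = 1145396460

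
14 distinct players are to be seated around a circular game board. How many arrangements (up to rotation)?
Circular: fix one position, arrange the rest. (14-1)! = 6227020800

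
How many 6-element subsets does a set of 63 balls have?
C(63,6) = 63!/(6!×57!) = 67945521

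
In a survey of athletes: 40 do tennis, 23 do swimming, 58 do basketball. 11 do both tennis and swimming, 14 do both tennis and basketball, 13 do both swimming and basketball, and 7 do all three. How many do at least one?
|A∪B∪C| = 40+23+58-11-14-13+7 = 90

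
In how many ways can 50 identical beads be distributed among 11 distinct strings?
C(50+11-1, 11-1) = C(60, 10) = 75394027566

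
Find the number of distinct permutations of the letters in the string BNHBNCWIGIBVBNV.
15! / (1! × 4! × 1! × 1! × 2! × 1! × 2! × 3!) = 2270268000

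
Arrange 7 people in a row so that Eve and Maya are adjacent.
Treat as block: (7-1)! × 2! = 720 × 2 = 1440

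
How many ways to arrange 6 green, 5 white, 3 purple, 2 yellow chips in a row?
16! / (6! × 5! × 3! × 2!) = 20180160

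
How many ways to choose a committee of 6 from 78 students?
C(78,6) = 78!/(6!×72!) = 256851595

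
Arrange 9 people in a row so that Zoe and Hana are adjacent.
Treat as block: (9-1)! × 2! = 40320 × 2 = 80640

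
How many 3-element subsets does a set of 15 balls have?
C(15,3) = 15!/(3!×12!) = 455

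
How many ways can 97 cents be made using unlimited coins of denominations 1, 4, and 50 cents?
Coefficient of x^97 in 1/(1-x^1) · 1/(1-x^4) · 1/(1-x^50). Case on j = number of 50-cent coins (j = 0..1); remainder r = 97 - 50j is made from {1,4} in ⌊r/4⌋+1 ways. r = 97, 47 → 25 + 12 = 37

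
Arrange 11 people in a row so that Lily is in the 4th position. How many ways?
Fix one position: (11-1)! = 3628800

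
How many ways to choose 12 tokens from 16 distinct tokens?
C(16,12) = 16!/(12!×4!) = 1820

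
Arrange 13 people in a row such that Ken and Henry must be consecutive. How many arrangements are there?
Treat the 2 as one block: (13-2+1)! × 2! = 479001600 × 2 = 958003200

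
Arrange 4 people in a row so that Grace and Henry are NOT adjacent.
Total - adjacent = 4! - (4-1)!×2 = 24 - 12 = 12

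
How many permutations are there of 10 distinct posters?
10! = 3628800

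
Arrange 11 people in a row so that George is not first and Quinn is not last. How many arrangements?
By inclusion-exclusion: 11! - 2×(11-1)! + (11-2)! = 39916800 - 7257600 + 362880 = 33022080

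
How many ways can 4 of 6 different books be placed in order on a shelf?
P(6,4) = 6!/(6-4)! = 360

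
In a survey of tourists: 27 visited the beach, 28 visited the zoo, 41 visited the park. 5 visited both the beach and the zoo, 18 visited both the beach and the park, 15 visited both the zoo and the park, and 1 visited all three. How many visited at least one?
|A∪B∪C| = 27+28+41-5-18-15+1 = 59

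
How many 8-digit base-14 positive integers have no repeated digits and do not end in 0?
Last digit: 13 nonzero choices. First digit: 12 (nonzero, ≠last). Middle 6: P(12,6) = 665280. Total = 103783680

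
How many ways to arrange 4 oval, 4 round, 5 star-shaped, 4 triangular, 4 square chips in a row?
21! / (4! × 4! × 5! × 4! × 4!) = 1283268987000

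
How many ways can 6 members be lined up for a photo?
6! = 720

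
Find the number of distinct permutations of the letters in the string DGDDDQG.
7! / (2! × 4! × 1!) = 105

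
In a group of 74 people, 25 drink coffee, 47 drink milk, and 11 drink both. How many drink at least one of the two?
|A∪B| = |A| + |B| - |A∩B| = 25 + 47 - 11 = 61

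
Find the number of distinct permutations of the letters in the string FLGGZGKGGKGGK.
13! / (1! × 1! × 1! × 7! × 3!) = 205920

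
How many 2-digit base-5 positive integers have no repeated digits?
First digit: 4 choices (nonzero). Then descending: 4 × 4 = 16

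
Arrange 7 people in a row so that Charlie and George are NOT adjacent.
Total - adjacent = 7! - (7-1)!×2 = 5040 - 1440 = 3600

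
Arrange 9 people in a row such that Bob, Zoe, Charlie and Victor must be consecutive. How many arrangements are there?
Treat the 4 as one block: (9-4+1)! × 4! = 720 × 24 = 17280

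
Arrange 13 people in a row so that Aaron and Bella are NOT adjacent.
Total - adjacent = 13! - (13-1)!×2 = 6227020800 - 958003200 = 5269017600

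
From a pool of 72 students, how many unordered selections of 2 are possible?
C(72,2) = 72!/(2!×70!) = 2556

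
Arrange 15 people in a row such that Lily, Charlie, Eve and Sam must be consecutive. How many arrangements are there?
Treat the 4 as one block: (15-4+1)! × 4! = 479001600 × 24 = 11496038400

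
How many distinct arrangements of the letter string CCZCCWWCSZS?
11! / (5! × 2! × 2! × 2!) = 41580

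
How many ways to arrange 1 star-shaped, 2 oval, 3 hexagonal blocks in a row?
6! / (1! × 2! × 3!) = 60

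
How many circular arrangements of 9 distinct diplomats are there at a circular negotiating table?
Circular: fix one position, arrange the rest. (9-1)! = 40320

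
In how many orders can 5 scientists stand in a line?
5! = 120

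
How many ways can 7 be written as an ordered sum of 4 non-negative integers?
C(7+4-1, 4-1) = C(10, 3) = 120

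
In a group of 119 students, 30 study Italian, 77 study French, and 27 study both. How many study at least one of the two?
|A∪B| = |A| + |B| - |A∩B| = 30 + 77 - 27 = 80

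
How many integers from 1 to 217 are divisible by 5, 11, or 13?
⌊217/5⌋+⌊217/11⌋+⌊217/13⌋ - ⌊217/55⌋-⌊217/65⌋-⌊217/143⌋ + ⌊217/715⌋ = 43+19+16 - 3-3-1 + 0 = 71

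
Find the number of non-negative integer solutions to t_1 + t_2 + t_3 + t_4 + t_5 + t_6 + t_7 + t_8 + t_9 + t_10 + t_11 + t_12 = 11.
C(11+12-1, 12-1) = C(22, 11) = 705432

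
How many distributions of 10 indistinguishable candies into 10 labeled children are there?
C(10+10-1, 10-1) = C(19, 9) = 92378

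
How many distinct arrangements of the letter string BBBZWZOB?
8! / (1! × 2! × 1! × 4!) = 840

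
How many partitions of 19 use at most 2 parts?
By conjugation, equals partitions of 19 into parts ≤ 2. Let r_j(i) = number of partitions of i into parts ≤ j, for i = 0..19. r_1(i) = 1 for all i; r_j(i) = r_{j-1}(i) + r_j(i-j). Rows j = 2..2: ≤2: 1 1 2 2 3 3 4 4 5 5 6 6 7 7 8 8 9 9 10 10. r_2(19) = 10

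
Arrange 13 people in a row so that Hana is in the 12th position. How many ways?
Fix one position: (13-1)! = 479001600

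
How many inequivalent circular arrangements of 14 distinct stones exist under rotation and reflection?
(14-1)!/2 = 6227020800/2 = 3113510400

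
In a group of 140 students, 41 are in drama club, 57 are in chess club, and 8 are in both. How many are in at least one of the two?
|A∪B| = |A| + |B| - |A∩B| = 41 + 57 - 8 = 90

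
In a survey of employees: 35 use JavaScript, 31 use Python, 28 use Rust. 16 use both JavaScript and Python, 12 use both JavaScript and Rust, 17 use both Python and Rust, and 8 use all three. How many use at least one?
|A∪B∪C| = 35+31+28-16-12-17+8 = 57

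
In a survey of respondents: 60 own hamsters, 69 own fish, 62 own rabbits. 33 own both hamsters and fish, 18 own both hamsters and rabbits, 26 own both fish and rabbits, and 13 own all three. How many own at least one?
|A∪B∪C| = 60+69+62-33-18-26+13 = 127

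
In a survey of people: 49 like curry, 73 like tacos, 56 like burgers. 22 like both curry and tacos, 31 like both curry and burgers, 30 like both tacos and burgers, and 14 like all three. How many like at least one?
|A∪B∪C| = 49+73+56-22-31-30+14 = 109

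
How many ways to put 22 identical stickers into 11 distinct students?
C(22+11-1, 11-1) = C(32, 10) = 64512240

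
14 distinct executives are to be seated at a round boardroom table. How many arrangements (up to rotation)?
Circular: fix one position, arrange the rest. (14-1)! = 6227020800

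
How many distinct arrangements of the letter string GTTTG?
5! / (3! × 2!) = 10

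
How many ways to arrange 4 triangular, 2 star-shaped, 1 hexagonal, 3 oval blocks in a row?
10! / (4! × 2! × 1! × 3!) = 12600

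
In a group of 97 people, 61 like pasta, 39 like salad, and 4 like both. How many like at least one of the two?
|A∪B| = |A| + |B| - |A∩B| = 61 + 39 - 4 = 96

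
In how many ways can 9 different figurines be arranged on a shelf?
9! = 362880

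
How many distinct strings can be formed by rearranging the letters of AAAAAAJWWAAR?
12! / (1! × 1! × 8! × 2!) = 5940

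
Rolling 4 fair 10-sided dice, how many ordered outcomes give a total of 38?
Coefficient of x^38 in (x + x² + ... + x^10)^4. By inclusion-exclusion on dice exceeding 10: Σ_j (-1)^j C(4,j)·C(38-1-10j, 3) = C(4,0)·C(37,3) - C(4,1)·C(27,3) + C(4,2)·C(17,3) - C(4,3)·C(7,3) = 1·7770 - 4·2925 + 6·680 - 4·35 = 10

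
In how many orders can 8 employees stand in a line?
8! = 40320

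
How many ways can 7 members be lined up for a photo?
7! = 5040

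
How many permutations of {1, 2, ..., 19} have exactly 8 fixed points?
Choose the 8 fixed points C(19,8) = 75582, derange the rest: !11 = Σ_{j=0}^{11} (-1)^j·11!/j! = 39916800 - 39916800 + 19958400 - 6652800 + 1663200 - 332640 + 55440 - 7920 + 990 - 110 + 11 - 1 = 14684570. Product = 75582 × 14684570 = 1109889169740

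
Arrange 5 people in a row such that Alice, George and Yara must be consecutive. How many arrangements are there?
Treat the 3 as one block: (5-3+1)! × 3! = 6 × 6 = 36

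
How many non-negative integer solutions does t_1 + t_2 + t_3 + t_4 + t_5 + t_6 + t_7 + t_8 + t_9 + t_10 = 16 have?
C(16+10-1, 10-1) = C(25, 9) = 2042975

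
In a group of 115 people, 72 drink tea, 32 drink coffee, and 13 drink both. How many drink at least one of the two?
|A∪B| = |A| + |B| - |A∩B| = 72 + 32 - 13 = 91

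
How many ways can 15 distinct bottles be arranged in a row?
15! = 1307674368000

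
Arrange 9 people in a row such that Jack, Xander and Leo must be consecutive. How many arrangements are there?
Treat the 3 as one block: (9-3+1)! × 3! = 5040 × 6 = 30240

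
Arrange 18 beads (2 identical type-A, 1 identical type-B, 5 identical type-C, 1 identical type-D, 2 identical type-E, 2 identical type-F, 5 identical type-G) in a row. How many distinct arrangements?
18! / (2! × 1! × 5! × 1! × 2! × 2! × 5!) = 55576160640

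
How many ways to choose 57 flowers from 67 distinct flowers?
C(67,57) = 67!/(57!×10!) = 247994680648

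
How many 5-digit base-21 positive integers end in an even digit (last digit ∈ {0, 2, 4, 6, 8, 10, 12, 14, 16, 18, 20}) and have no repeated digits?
Last∈{0,2,4,6,8,10,12,14,16,18,20}. Last=0: 116280. Last nonzero: 10×19×P(19,3) = 1104660. Total = 1220940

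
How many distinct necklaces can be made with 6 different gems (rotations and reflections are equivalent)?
(6-1)!/2 = 120/2 = 60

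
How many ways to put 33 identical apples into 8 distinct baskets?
C(33+8-1, 8-1) = C(40, 7) = 18643560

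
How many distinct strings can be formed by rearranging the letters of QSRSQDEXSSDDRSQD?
16! / (1! × 5! × 2! × 4! × 3! × 1!) = 605404800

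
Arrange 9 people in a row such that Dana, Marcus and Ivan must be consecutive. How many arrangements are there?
Treat the 3 as one block: (9-3+1)! × 3! = 5040 × 6 = 30240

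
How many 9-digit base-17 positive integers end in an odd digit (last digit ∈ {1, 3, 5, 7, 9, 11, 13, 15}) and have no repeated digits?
Last∈{1,3,5,7,9,11,13,15}. Last=0: 0. Last nonzero: 8×15×P(15,7) = 3891888000. Total = 3891888000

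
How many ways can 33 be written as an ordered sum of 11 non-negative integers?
C(33+11-1, 11-1) = C(43, 10) = 1917334783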